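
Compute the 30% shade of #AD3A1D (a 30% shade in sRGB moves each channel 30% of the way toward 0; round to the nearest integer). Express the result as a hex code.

#AD3A1D is rgb(173, 58, 29).
Per channel, c → c + 0.3(0 − c):
  R: 173 + 0.3×(0−173) = 173 − 51.9 = 121.1 → 121
  G: 58 − 17.4 = 40.6 → 41
  B: 29 + 0.3×(0−29) = 29 − 8.7 = 20.3 → 20
rgb(121, 41, 20) = #792914.

#792914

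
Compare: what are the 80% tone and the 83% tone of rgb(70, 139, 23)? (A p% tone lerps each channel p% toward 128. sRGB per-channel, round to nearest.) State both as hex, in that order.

#74826B, #76826E

80% tone:
  R: 70 + 46.4 = 116.4 → 116
  G: 139 − 8.8 = 130.2 → 130
  B: 23 + 0.8×(128−23) = 23 + 84 = 107 → 107
  → #74826B
83% tone:
  R: 70 + 0.83×(128−70) = 70 + 48.14 = 118.14 → 118
  G: 139 − 9.13 = 129.87 → 130
  B: 23 + 87.15 = 110.15 → 110
  → #76826E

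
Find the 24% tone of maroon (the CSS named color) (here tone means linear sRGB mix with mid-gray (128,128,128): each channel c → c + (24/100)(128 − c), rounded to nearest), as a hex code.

CSS maroon is rgb(128, 0, 0).
Per channel, c → c + 0.24(128 − c):
  R: 128 + 0 = 128 → 128
  G: 0 + 30.72 = 30.72 → 31
  B: 0 + 30.72 = 30.72 → 31
rgb(128, 31, 31) = #801F1F.

#801F1F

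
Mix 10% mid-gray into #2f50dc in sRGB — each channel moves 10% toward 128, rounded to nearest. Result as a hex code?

#2f50dc is rgb(47, 80, 220).
A 10% tone moves each channel 10% toward 128:
  R: 47 + 8.1 = 55.1 → 55
  G: 80 + 0.1×(128−80) = 80 + 4.8 = 84.8 → 85
  B: 220 + 0.1×(128−220) = 220 − 9.2 = 210.8 → 211
rgb(55, 85, 211) = #3755d3.

#3755d3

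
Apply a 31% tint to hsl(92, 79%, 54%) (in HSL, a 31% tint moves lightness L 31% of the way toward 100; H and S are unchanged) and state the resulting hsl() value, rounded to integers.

hsl(92, 79%, 68%)

L moves 31% from 54 toward 100: 54 + 14.26 = 68.26 → 68.
H and S are unchanged.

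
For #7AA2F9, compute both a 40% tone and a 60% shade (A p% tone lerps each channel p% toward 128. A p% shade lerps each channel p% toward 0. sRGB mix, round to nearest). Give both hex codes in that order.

#7C94C9, #314164

#7AA2F9 is rgb(122, 162, 249).
40% tone:
  R: 122 + 2.4 = 124.4 → 124
  G: 162 + 0.4×(128−162) = 162 − 13.6 = 148.4 → 148
  B: 249 − 48.4 = 200.6 → 201
  → #7C94C9
60% shade:
  R: 122 − 73.2 = 48.8 → 49
  G: 162 + 0.6×(0−162) = 162 − 97.2 = 64.8 → 65
  B: 249 + 0.6×(0−249) = 249 − 149.4 = 99.6 → 100
  → #314164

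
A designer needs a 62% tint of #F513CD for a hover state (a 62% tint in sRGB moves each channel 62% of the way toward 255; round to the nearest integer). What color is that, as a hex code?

#FBA5EC

#F513CD is rgb(245, 19, 205).
A 62% tint moves each channel 62% toward 255:
  R: 245 + 6.2 = 251.2 → 251
  G: 19 + 0.62×(255−19) = 19 + 146.32 = 165.32 → 165
  B: 205 + 0.62×(255−205) = 205 + 31 = 236 → 236
rgb(251, 165, 236) = #FBA5EC.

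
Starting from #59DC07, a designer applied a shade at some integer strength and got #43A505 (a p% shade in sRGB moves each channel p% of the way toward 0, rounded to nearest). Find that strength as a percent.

25%

#59DC07 is rgb(89, 220, 7); #43A505 is rgb(67, 165, 5).
On the G channel (widest range): 165 ≈ 220 + (p/100)(0 − 220), so p ≈ 100×(165 − 220)/(0 − 220) = -5500/-220 = 25.00.
p = 25 reproduces all three channels after rounding.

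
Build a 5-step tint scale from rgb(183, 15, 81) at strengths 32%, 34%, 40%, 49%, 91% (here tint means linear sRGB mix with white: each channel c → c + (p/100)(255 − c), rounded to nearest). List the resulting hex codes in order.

#ce5c89, #cf618c, #d46f97, #da85a6, #f9e9ef

32%: (183 + 23.04 = 206.04→206, 15 + 76.8 = 91.8→92, 81 + 55.68 = 136.68→137) → #ce5c89
34%: (183 + 24.48 = 207.48→207, 15 + 81.6 = 96.6→97, 81 + 59.16 = 140.16→140) → #cf618c
40%: (183 + 28.8 = 211.8→212, 15 + 96 = 111→111, 81 + 69.6 = 150.6→151) → #d46f97
49%: (183 + 35.28 = 218.28→218, 15 + 117.6 = 132.6→133, 81 + 85.26 = 166.26→166) → #da85a6
91%: (183 + 65.52 = 248.52→249, 15 + 218.4 = 233.4→233, 81 + 158.34 = 239.34→239) → #f9e9ef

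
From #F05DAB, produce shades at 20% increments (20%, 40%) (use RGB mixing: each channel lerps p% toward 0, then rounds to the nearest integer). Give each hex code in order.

#F05DAB is rgb(240, 93, 171).
20%: (240 − 48 = 192→192, 93 − 18.6 = 74.4→74, 171 − 34.2 = 136.8→137) → #C04A89
40%: (240 − 96 = 144→144, 93 − 37.2 = 55.8→56, 171 − 68.4 = 102.6→103) → #903867

#C04A89, #903867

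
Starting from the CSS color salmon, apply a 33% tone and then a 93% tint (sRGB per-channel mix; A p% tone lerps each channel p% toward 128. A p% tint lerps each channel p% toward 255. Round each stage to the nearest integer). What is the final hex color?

#fcf6f5

CSS salmon is rgb(250, 128, 114).
Lerp each channel 33% toward 128:
  R: 250 − 40.26 = 209.74 → 210
  G: 128 + 0.33×(128−128) = 128 + 0 = 128 → 128
  B: 114 + 4.62 = 118.62 → 119
After the tone: rgb(210, 128, 119) = #d28077.
Per channel, c → c + 0.93(255 − c):
  R: 210 + 41.85 = 251.85 → 252
  G: 128 + 0.93×(255−128) = 128 + 118.11 = 246.11 → 246
  B: 119 + 0.93×(255−119) = 119 + 126.48 = 245.48 → 245
rgb(252, 246, 245) = #fcf6f5.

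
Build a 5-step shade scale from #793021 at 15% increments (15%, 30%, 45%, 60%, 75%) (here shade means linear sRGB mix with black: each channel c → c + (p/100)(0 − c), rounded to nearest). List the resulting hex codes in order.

#67291c, #552217, #431a12, #30130d, #1e0c08

#793021 is rgb(121, 48, 33).
15%: (121 − 18.15 = 102.85→103, 48 − 7.2 = 40.8→41, 33 − 4.95 = 28.05→28) → #67291c
30%: (121 − 36.3 = 84.7→85, 48 − 14.4 = 33.6→34, 33 − 9.9 = 23.1→23) → #552217
45%: (121 − 54.45 = 66.55→67, 48 − 21.6 = 26.4→26, 33 − 14.85 = 18.15→18) → #431a12
60%: (121 − 72.6 = 48.4→48, 48 − 28.8 = 19.2→19, 33 − 19.8 = 13.2→13) → #30130d
75%: (121 − 90.75 = 30.25→30, 48 − 36 = 12→12, 33 − 24.75 = 8.25→8) → #1e0c08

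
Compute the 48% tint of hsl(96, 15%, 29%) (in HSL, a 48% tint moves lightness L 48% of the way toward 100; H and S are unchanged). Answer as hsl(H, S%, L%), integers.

L moves 48% from 29 toward 100: 29 + 34.08 = 63.08 → 63.
H and S are unchanged.

hsl(96, 15%, 63%)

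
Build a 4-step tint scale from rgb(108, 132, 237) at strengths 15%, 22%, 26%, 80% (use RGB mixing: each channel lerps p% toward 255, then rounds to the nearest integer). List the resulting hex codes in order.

15%: (108 + 22.05 = 130.05→130, 132 + 18.45 = 150.45→150, 237 + 2.7 = 239.7→240) → #8296F0
22%: (108 + 32.34 = 140.34→140, 132 + 27.06 = 159.06→159, 237 + 3.96 = 240.96→241) → #8C9FF1
26%: (108 + 38.22 = 146.22→146, 132 + 31.98 = 163.98→164, 237 + 4.68 = 241.68→242) → #92A4F2
80%: (108 + 117.6 = 225.6→226, 132 + 98.4 = 230.4→230, 237 + 14.4 = 251.4→251) → #E2E6FB

#8296F0, #8C9FF1, #92A4F2, #E2E6FB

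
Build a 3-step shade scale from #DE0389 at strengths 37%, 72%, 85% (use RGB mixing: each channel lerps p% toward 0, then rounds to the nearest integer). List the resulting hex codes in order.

#DE0389 is rgb(222, 3, 137).
37%: (222 − 82.14 = 139.86→140, 3 − 1.11 = 1.89→2, 137 − 50.69 = 86.31→86) → #8C0256
72%: (222 − 159.84 = 62.16→62, 3 − 2.16 = 0.84→1, 137 − 98.64 = 38.36→38) → #3E0126
85%: (222 − 188.7 = 33.3→33, 3 − 2.55 = 0.45→0, 137 − 116.45 = 20.55→21) → #210015

#8C0256, #3E0126, #210015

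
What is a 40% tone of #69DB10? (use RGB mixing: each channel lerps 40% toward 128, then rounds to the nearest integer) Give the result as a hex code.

#69DB10 is rgb(105, 219, 16).
Lerp each channel 40% toward 128:
  R: 105 + 0.4×(128−105) = 105 + 9.2 = 114.2 → 114
  G: 219 + 0.4×(128−219) = 219 − 36.4 = 182.6 → 183
  B: 16 + 0.4×(128−16) = 16 + 44.8 = 60.8 → 61
rgb(114, 183, 61) = #72B73D.

#72B73D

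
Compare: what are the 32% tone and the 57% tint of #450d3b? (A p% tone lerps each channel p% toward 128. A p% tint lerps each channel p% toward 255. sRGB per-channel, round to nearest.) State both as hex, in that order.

#450d3b is rgb(69, 13, 59).
32% tone:
  R: 69 + 18.88 = 87.88 → 88
  G: 13 + 0.32×(128−13) = 13 + 36.8 = 49.8 → 50
  B: 59 + 22.08 = 81.08 → 81
  → #583251
57% tint:
  R: 69 + 106.02 = 175.02 → 175
  G: 13 + 0.57×(255−13) = 13 + 137.94 = 150.94 → 151
  B: 59 + 0.57×(255−59) = 59 + 111.72 = 170.72 → 171
  → #af97ab

#583251, #af97ab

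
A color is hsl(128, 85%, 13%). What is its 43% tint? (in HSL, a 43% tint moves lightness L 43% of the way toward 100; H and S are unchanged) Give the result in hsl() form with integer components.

L moves 43% from 13 toward 100: 13 + 37.41 = 50.41 → 50.
H and S are unchanged.

hsl(128, 85%, 50%)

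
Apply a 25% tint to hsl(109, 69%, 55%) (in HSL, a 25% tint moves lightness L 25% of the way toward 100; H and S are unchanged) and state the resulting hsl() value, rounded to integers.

hsl(109, 69%, 66%)

L moves 25% from 55 toward 100: 55 + 11.25 = 66.25 → 66.
H and S are unchanged.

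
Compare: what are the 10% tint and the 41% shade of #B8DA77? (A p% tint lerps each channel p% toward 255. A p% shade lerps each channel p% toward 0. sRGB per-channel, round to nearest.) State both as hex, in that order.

#B8DA77 is rgb(184, 218, 119).
10% tint:
  R: 184 + 7.1 = 191.1 → 191
  G: 218 + 3.7 = 221.7 → 222
  B: 119 + 0.1×(255−119) = 119 + 13.6 = 132.6 → 133
  → #BFDE85
41% shade:
  R: 184 − 75.44 = 108.56 → 109
  G: 218 − 89.38 = 128.62 → 129
  B: 119 + 0.41×(0−119) = 119 − 48.79 = 70.21 → 70
  → #6D8146

#BFDE85, #6D8146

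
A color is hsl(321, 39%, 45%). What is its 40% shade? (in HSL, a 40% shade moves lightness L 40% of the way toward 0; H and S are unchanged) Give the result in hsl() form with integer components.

L moves 40% from 45 toward 0: 45 − 18 = 27 → 27.
H and S are unchanged.

hsl(321, 39%, 27%)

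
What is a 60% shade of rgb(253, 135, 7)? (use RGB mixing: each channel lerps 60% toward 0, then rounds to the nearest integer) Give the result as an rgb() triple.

Per channel, c → c + 0.6(0 − c):
  R: 253 − 151.8 = 101.2 → 101
  G: 135 − 81 = 54 → 54
  B: 7 + 0.6×(0−7) = 7 − 4.2 = 2.8 → 3

rgb(101, 54, 3)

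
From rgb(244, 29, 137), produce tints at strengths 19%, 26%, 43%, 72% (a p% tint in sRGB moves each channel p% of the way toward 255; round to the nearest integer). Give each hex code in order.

19%: (244 + 2.09 = 246.09→246, 29 + 42.94 = 71.94→72, 137 + 22.42 = 159.42→159) → #F6489F
26%: (244 + 2.86 = 246.86→247, 29 + 58.76 = 87.76→88, 137 + 30.68 = 167.68→168) → #F758A8
43%: (244 + 4.73 = 248.73→249, 29 + 97.18 = 126.18→126, 137 + 50.74 = 187.74→188) → #F97EBC
72%: (244 + 7.92 = 251.92→252, 29 + 162.72 = 191.72→192, 137 + 84.96 = 221.96→222) → #FCC0DE

#F6489F, #F758A8, #F97EBC, #FCC0DE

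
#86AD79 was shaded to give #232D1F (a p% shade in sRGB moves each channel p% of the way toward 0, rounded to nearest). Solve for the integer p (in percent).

74%

#86AD79 is rgb(134, 173, 121); #232D1F is rgb(35, 45, 31).
On the G channel (widest range): 45 ≈ 173 + (p/100)(0 − 173), so p ≈ 100×(45 − 173)/(0 − 173) = -12800/-173 = 73.99.
p = 74 reproduces all three channels after rounding.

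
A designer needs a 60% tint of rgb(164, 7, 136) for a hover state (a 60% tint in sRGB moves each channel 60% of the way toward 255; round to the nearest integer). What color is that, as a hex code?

#DB9CCF

A 60% tint moves each channel 60% toward 255:
  R: 164 + 54.6 = 218.6 → 219
  G: 7 + 0.6×(255−7) = 7 + 148.8 = 155.8 → 156
  B: 136 + 0.6×(255−136) = 136 + 71.4 = 207.4 → 207
rgb(219, 156, 207) = #DB9CCF.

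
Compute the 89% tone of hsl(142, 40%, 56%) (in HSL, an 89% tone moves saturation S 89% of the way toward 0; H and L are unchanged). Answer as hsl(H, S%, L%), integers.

S moves 89% from 40 toward 0: 40 − 35.6 = 4.4 → 4.
H and L are unchanged.

hsl(142, 4%, 56%)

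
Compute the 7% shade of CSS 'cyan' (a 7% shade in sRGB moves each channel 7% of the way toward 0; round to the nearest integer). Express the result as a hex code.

CSS cyan is rgb(0, 255, 255).
Per channel, c → c + 0.07(0 − c):
  R: 0 + 0.07×(0−0) = 0 + 0 = 0 → 0
  G: 255 − 17.85 = 237.15 → 237
  B: 255 − 17.85 = 237.15 → 237
rgb(0, 237, 237) = #00eded.

#00eded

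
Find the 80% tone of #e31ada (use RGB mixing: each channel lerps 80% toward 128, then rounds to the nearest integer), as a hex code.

#946c92

#e31ada is rgb(227, 26, 218).
Per channel, c → c + 0.8(128 − c):
  R: 227 + 0.8×(128−227) = 227 − 79.2 = 147.8 → 148
  G: 26 + 0.8×(128−26) = 26 + 81.6 = 107.6 → 108
  B: 218 − 72 = 146 → 146
rgb(148, 108, 146) = #946c92.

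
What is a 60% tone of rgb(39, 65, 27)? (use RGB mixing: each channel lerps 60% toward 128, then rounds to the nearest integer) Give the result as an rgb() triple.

rgb(92, 103, 88)

A 60% tone moves each channel 60% toward 128:
  R: 39 + 53.4 = 92.4 → 92
  G: 65 + 0.6×(128−65) = 65 + 37.8 = 102.8 → 103
  B: 27 + 0.6×(128−27) = 27 + 60.6 = 87.6 → 88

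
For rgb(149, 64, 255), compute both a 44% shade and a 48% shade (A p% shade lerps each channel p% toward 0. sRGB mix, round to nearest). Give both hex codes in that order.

#53248F, #4D2185

44% shade:
  R: 149 + 0.44×(0−149) = 149 − 65.56 = 83.44 → 83
  G: 64 − 28.16 = 35.84 → 36
  B: 255 + 0.44×(0−255) = 255 − 112.2 = 142.8 → 143
  → #53248F
48% shade:
  R: 149 + 0.48×(0−149) = 149 − 71.52 = 77.48 → 77
  G: 64 + 0.48×(0−64) = 64 − 30.72 = 33.28 → 33
  B: 255 + 0.48×(0−255) = 255 − 122.4 = 132.6 → 133
  → #4D2185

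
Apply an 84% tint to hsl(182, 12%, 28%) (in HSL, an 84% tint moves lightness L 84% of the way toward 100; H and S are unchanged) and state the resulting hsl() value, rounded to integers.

L moves 84% from 28 toward 100: 28 + 60.48 = 88.48 → 88.
H and S are unchanged.

hsl(182, 12%, 88%)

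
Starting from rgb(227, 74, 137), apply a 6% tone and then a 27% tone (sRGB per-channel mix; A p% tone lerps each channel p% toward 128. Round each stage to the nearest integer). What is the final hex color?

#C45B86

Lerp each channel 6% toward 128:
  R: 227 − 5.94 = 221.06 → 221
  G: 74 + 0.06×(128−74) = 74 + 3.24 = 77.24 → 77
  B: 137 + 0.06×(128−137) = 137 − 0.54 = 136.46 → 136
After the tone: rgb(221, 77, 136) = #DD4D88.
Lerp each channel 27% toward 128:
  R: 221 − 25.11 = 195.89 → 196
  G: 77 + 0.27×(128−77) = 77 + 13.77 = 90.77 → 91
  B: 136 − 2.16 = 133.84 → 134
rgb(196, 91, 134) = #C45B86.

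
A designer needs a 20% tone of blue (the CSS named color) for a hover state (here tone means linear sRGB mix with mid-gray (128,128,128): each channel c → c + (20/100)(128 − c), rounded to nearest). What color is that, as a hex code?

#1a1ae6

CSS blue is rgb(0, 0, 255).
Lerp each channel 20% toward 128:
  R: 0 + 25.6 = 25.6 → 26
  G: 0 + 25.6 = 25.6 → 26
  B: 255 − 25.4 = 229.6 → 230
rgb(26, 26, 230) = #1a1ae6.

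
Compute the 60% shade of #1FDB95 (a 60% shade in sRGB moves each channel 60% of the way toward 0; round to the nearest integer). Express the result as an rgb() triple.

#1FDB95 is rgb(31, 219, 149).
Per channel, c → c + 0.6(0 − c):
  R: 31 − 18.6 = 12.4 → 12
  G: 219 + 0.6×(0−219) = 219 − 131.4 = 87.6 → 88
  B: 149 + 0.6×(0−149) = 149 − 89.4 = 59.6 → 60

rgb(12, 88, 60)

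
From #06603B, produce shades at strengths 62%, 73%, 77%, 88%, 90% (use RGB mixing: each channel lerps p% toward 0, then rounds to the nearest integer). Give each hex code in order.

#022416, #021A10, #01160E, #010C07, #010A06

#06603B is rgb(6, 96, 59).
62%: (6 − 3.72 = 2.28→2, 96 − 59.52 = 36.48→36, 59 − 36.58 = 22.42→22) → #022416
73%: (6 − 4.38 = 1.62→2, 96 − 70.08 = 25.92→26, 59 − 43.07 = 15.93→16) → #021A10
77%: (6 − 4.62 = 1.38→1, 96 − 73.92 = 22.08→22, 59 − 45.43 = 13.57→14) → #01160E
88%: (6 − 5.28 = 0.72→1, 96 − 84.48 = 11.52→12, 59 − 51.92 = 7.08→7) → #010C07
90%: (6 − 5.4 = 0.6→1, 96 − 86.4 = 9.6→10, 59 − 53.1 = 5.9→6) → #010A06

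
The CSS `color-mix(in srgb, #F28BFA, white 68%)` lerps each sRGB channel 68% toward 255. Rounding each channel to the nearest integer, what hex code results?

#FBDAFD

#F28BFA is rgb(242, 139, 250).
Lerp each channel 68% toward 255:
  R: 242 + 0.68×(255−242) = 242 + 8.84 = 250.84 → 251
  G: 139 + 0.68×(255−139) = 139 + 78.88 = 217.88 → 218
  B: 250 + 3.4 = 253.4 → 253
rgb(251, 218, 253) = #FBDAFD.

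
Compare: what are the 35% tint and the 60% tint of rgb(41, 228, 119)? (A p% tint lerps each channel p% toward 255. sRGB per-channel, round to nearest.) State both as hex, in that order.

#74eda7, #a9f4c9

35% tint:
  R: 41 + 0.35×(255−41) = 41 + 74.9 = 115.9 → 116
  G: 228 + 9.45 = 237.45 → 237
  B: 119 + 0.35×(255−119) = 119 + 47.6 = 166.6 → 167
  → #74eda7
60% tint:
  R: 41 + 0.6×(255−41) = 41 + 128.4 = 169.4 → 169
  G: 228 + 0.6×(255−228) = 228 + 16.2 = 244.2 → 244
  B: 119 + 81.6 = 200.6 → 201
  → #a9f4c9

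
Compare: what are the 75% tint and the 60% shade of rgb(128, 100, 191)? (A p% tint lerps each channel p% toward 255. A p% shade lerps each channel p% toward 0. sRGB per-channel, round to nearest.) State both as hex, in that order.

75% tint:
  R: 128 + 0.75×(255−128) = 128 + 95.25 = 223.25 → 223
  G: 100 + 116.25 = 216.25 → 216
  B: 191 + 48 = 239 → 239
  → #DFD8EF
60% shade:
  R: 128 − 76.8 = 51.2 → 51
  G: 100 − 60 = 40 → 40
  B: 191 − 114.6 = 76.4 → 76
  → #33284C

#DFD8EF, #33284C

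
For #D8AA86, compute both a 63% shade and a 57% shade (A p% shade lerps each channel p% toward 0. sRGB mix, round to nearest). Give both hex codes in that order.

#503F32, #5D493A

#D8AA86 is rgb(216, 170, 134).
63% shade:
  R: 216 − 136.08 = 79.92 → 80
  G: 170 − 107.1 = 62.9 → 63
  B: 134 + 0.63×(0−134) = 134 − 84.42 = 49.58 → 50
  → #503F32
57% shade:
  R: 216 + 0.57×(0−216) = 216 − 123.12 = 92.88 → 93
  G: 170 − 96.9 = 73.1 → 73
  B: 134 + 0.57×(0−134) = 134 − 76.38 = 57.62 → 58
  → #5D493A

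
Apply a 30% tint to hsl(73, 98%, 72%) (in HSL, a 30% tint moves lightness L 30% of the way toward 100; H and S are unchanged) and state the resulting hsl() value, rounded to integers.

L moves 30% from 72 toward 100: 72 + 8.4 = 80.4 → 80.
H and S are unchanged.

hsl(73, 98%, 80%)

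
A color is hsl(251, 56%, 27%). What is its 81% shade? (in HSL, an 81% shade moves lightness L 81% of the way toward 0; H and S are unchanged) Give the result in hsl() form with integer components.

L moves 81% from 27 toward 0: 27 − 21.87 = 5.13 → 5.
H and S are unchanged.

hsl(251, 56%, 5%)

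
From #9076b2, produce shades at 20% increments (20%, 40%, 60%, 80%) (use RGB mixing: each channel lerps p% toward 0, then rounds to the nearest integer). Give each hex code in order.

#9076b2 is rgb(144, 118, 178).
20%: (144 − 28.8 = 115.2→115, 118 − 23.6 = 94.4→94, 178 − 35.6 = 142.4→142) → #735e8e
40%: (144 − 57.6 = 86.4→86, 118 − 47.2 = 70.8→71, 178 − 71.2 = 106.8→107) → #56476b
60%: (144 − 86.4 = 57.6→58, 118 − 70.8 = 47.2→47, 178 − 106.8 = 71.2→71) → #3a2f47
80%: (144 − 115.2 = 28.8→29, 118 − 94.4 = 23.6→24, 178 − 142.4 = 35.6→36) → #1d1824

#735e8e, #56476b, #3a2f47, #1d1824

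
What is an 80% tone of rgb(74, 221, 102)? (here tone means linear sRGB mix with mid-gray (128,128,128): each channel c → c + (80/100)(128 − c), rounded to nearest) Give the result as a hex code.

An 80% tone moves each channel 80% toward 128:
  R: 74 + 0.8×(128−74) = 74 + 43.2 = 117.2 → 117
  G: 221 + 0.8×(128−221) = 221 − 74.4 = 146.6 → 147
  B: 102 + 0.8×(128−102) = 102 + 20.8 = 122.8 → 123
rgb(117, 147, 123) = #75937B.

#75937B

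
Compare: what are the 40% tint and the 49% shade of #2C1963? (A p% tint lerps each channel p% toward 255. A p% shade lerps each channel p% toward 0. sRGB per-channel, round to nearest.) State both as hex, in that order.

#8075A1, #160D32

#2C1963 is rgb(44, 25, 99).
40% tint:
  R: 44 + 84.4 = 128.4 → 128
  G: 25 + 92 = 117 → 117
  B: 99 + 0.4×(255−99) = 99 + 62.4 = 161.4 → 161
  → #8075A1
49% shade:
  R: 44 − 21.56 = 22.44 → 22
  G: 25 + 0.49×(0−25) = 25 − 12.25 = 12.75 → 13
  B: 99 + 0.49×(0−99) = 99 − 48.51 = 50.49 → 50
  → #160D32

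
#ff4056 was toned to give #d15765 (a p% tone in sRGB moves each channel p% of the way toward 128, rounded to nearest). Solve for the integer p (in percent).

36%

#ff4056 is rgb(255, 64, 86); #d15765 is rgb(209, 87, 101).
On the R channel (widest range): 209 ≈ 255 + (p/100)(128 − 255), so p ≈ 100×(209 − 255)/(128 − 255) = -4600/-127 = 36.22.
p = 36 reproduces all three channels after rounding.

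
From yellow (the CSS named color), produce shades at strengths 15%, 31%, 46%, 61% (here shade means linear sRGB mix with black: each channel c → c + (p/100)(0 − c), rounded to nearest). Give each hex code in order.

CSS yellow is rgb(255, 255, 0).
15%: (255 − 38.25 = 216.75→217, 255 − 38.25 = 216.75→217, 0→0) → #D9D900
31%: (255 − 79.05 = 175.95→176, 255 − 79.05 = 175.95→176, 0→0) → #B0B000
46%: (255 − 117.3 = 137.7→138, 255 − 117.3 = 137.7→138, 0→0) → #8A8A00
61%: (255 − 155.55 = 99.45→99, 255 − 155.55 = 99.45→99, 0→0) → #636300

#D9D900, #B0B000, #8A8A00, #636300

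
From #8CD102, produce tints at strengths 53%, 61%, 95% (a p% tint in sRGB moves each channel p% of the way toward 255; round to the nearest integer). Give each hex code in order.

#8CD102 is rgb(140, 209, 2).
53%: (140 + 60.95 = 200.95→201, 209 + 24.38 = 233.38→233, 2 + 134.09 = 136.09→136) → #C9E988
61%: (140 + 70.15 = 210.15→210, 209 + 28.06 = 237.06→237, 2 + 154.33 = 156.33→156) → #D2ED9C
95%: (140 + 109.25 = 249.25→249, 209 + 43.7 = 252.7→253, 2 + 240.35 = 242.35→242) → #F9FDF2

#C9E988, #D2ED9C, #F9FDF2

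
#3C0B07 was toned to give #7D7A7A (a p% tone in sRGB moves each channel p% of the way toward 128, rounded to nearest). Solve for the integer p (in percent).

95%

#3C0B07 is rgb(60, 11, 7); #7D7A7A is rgb(125, 122, 122).
On the B channel (widest range): 122 ≈ 7 + (p/100)(128 − 7), so p ≈ 100×(122 − 7)/(128 − 7) = 11500/121 = 95.04.
p = 95 reproduces all three channels after rounding.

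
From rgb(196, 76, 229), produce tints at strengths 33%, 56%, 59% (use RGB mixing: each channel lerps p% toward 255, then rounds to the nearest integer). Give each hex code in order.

#D787EE, #E5B0F4, #E7B6F4

33%: (196 + 19.47 = 215.47→215, 76 + 59.07 = 135.07→135, 229 + 8.58 = 237.58→238) → #D787EE
56%: (196 + 33.04 = 229.04→229, 76 + 100.24 = 176.24→176, 229 + 14.56 = 243.56→244) → #E5B0F4
59%: (196 + 34.81 = 230.81→231, 76 + 105.61 = 181.61→182, 229 + 15.34 = 244.34→244) → #E7B6F4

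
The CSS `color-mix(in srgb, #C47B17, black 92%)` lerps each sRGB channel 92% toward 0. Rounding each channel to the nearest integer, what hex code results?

#100A02

#C47B17 is rgb(196, 123, 23).
Per channel, c → c + 0.92(0 − c):
  R: 196 − 180.32 = 15.68 → 16
  G: 123 − 113.16 = 9.84 → 10
  B: 23 + 0.92×(0−23) = 23 − 21.16 = 1.84 → 2
rgb(16, 10, 2) = #100A02.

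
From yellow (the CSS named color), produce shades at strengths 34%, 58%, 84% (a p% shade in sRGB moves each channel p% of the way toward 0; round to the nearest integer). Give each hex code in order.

CSS yellow is rgb(255, 255, 0).
34%: (255 − 86.7 = 168.3→168, 255 − 86.7 = 168.3→168, 0→0) → #A8A800
58%: (255 − 147.9 = 107.1→107, 255 − 147.9 = 107.1→107, 0→0) → #6B6B00
84%: (255 − 214.2 = 40.8→41, 255 − 214.2 = 40.8→41, 0→0) → #292900

#A8A800, #6B6B00, #292900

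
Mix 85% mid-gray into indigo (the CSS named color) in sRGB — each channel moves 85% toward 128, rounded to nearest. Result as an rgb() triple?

CSS indigo is rgb(75, 0, 130).
An 85% tone moves each channel 85% toward 128:
  R: 75 + 0.85×(128−75) = 75 + 45.05 = 120.05 → 120
  G: 0 + 108.8 = 108.8 → 109
  B: 130 − 1.7 = 128.3 → 128

rgb(120, 109, 128)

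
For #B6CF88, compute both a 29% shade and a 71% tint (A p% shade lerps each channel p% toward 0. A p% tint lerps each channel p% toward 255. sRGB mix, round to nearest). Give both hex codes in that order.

#B6CF88 is rgb(182, 207, 136).
29% shade:
  R: 182 − 52.78 = 129.22 → 129
  G: 207 + 0.29×(0−207) = 207 − 60.03 = 146.97 → 147
  B: 136 + 0.29×(0−136) = 136 − 39.44 = 96.56 → 97
  → #819361
71% tint:
  R: 182 + 0.71×(255−182) = 182 + 51.83 = 233.83 → 234
  G: 207 + 0.71×(255−207) = 207 + 34.08 = 241.08 → 241
  B: 136 + 0.71×(255−136) = 136 + 84.49 = 220.49 → 220
  → #EAF1DC

#819361, #EAF1DC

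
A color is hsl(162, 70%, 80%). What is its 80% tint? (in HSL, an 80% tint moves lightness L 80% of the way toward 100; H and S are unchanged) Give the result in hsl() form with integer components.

hsl(162, 70%, 96%)

L moves 80% from 80 toward 100: 80 + 16 = 96 → 96.
H and S are unchanged.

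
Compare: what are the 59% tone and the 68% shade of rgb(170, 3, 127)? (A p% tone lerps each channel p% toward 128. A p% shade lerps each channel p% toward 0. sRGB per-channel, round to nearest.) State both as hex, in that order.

59% tone:
  R: 170 + 0.59×(128−170) = 170 − 24.78 = 145.22 → 145
  G: 3 + 0.59×(128−3) = 3 + 73.75 = 76.75 → 77
  B: 127 + 0.59 = 127.59 → 128
  → #914D80
68% shade:
  R: 170 + 0.68×(0−170) = 170 − 115.6 = 54.4 → 54
  G: 3 + 0.68×(0−3) = 3 − 2.04 = 0.96 → 1
  B: 127 − 86.36 = 40.64 → 41
  → #360129

#914D80, #360129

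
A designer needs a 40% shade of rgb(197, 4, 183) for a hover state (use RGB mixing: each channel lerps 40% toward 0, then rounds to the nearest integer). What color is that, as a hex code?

#76026E

Per channel, c → c + 0.4(0 − c):
  R: 197 + 0.4×(0−197) = 197 − 78.8 = 118.2 → 118
  G: 4 + 0.4×(0−4) = 4 − 1.6 = 2.4 → 2
  B: 183 + 0.4×(0−183) = 183 − 73.2 = 109.8 → 110
rgb(118, 2, 110) = #76026E.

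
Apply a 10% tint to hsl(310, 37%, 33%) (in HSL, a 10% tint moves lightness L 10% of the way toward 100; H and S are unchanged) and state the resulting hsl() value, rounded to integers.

L moves 10% from 33 toward 100: 33 + 6.7 = 39.7 → 40.
H and S are unchanged.

hsl(310, 37%, 40%)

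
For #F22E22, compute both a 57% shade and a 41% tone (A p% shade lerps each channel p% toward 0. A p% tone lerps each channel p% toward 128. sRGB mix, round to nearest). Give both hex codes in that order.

#F22E22 is rgb(242, 46, 34).
57% shade:
  R: 242 + 0.57×(0−242) = 242 − 137.94 = 104.06 → 104
  G: 46 − 26.22 = 19.78 → 20
  B: 34 + 0.57×(0−34) = 34 − 19.38 = 14.62 → 15
  → #68140F
41% tone:
  R: 242 + 0.41×(128−242) = 242 − 46.74 = 195.26 → 195
  G: 46 + 33.62 = 79.62 → 80
  B: 34 + 0.41×(128−34) = 34 + 38.54 = 72.54 → 73
  → #C35049

#68140F, #C35049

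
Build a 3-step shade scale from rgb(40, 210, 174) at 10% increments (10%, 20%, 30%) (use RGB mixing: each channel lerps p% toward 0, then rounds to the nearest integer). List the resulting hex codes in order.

10%: (40 − 4 = 36→36, 210 − 21 = 189→189, 174 − 17.4 = 156.6→157) → #24BD9D
20%: (40 − 8 = 32→32, 210 − 42 = 168→168, 174 − 34.8 = 139.2→139) → #20A88B
30%: (40 − 12 = 28→28, 210 − 63 = 147→147, 174 − 52.2 = 121.8→122) → #1C937A

#24BD9D, #20A88B, #1C937A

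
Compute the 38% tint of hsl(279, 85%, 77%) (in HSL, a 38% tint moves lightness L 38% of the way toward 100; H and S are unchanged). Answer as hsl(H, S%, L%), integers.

hsl(279, 85%, 86%)

L moves 38% from 77 toward 100: 77 + 8.74 = 85.74 → 86.
H and S are unchanged.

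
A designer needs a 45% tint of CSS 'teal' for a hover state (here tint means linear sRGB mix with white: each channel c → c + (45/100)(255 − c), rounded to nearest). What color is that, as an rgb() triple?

rgb(115, 185, 185)

CSS teal is rgb(0, 128, 128).
A 45% tint moves each channel 45% toward 255:
  R: 0 + 114.75 = 114.75 → 115
  G: 128 + 0.45×(255−128) = 128 + 57.15 = 185.15 → 185
  B: 128 + 57.15 = 185.15 → 185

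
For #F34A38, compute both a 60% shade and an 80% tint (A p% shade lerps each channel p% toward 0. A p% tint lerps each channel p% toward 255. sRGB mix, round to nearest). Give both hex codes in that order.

#F34A38 is rgb(243, 74, 56).
60% shade:
  R: 243 + 0.6×(0−243) = 243 − 145.8 = 97.2 → 97
  G: 74 + 0.6×(0−74) = 74 − 44.4 = 29.6 → 30
  B: 56 − 33.6 = 22.4 → 22
  → #611E16
80% tint:
  R: 243 + 0.8×(255−243) = 243 + 9.6 = 252.6 → 253
  G: 74 + 0.8×(255−74) = 74 + 144.8 = 218.8 → 219
  B: 56 + 159.2 = 215.2 → 215
  → #FDDBD7

#611E16, #FDDBD7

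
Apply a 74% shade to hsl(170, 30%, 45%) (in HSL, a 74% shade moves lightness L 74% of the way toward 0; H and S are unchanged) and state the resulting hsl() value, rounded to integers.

hsl(170, 30%, 12%)

L moves 74% from 45 toward 0: 45 − 33.3 = 11.7 → 12.
H and S are unchanged.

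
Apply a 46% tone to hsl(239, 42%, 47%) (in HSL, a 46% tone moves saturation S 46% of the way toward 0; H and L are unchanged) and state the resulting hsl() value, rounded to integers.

S moves 46% from 42 toward 0: 42 − 19.32 = 22.68 → 23.
H and L are unchanged.

hsl(239, 23%, 47%)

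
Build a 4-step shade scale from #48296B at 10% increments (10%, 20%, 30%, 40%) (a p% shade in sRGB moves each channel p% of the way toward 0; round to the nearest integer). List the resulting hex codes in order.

#412560, #3A2156, #321D4B, #2B1940

#48296B is rgb(72, 41, 107).
10%: (72 − 7.2 = 64.8→65, 41 − 4.1 = 36.9→37, 107 − 10.7 = 96.3→96) → #412560
20%: (72 − 14.4 = 57.6→58, 41 − 8.2 = 32.8→33, 107 − 21.4 = 85.6→86) → #3A2156
30%: (72 − 21.6 = 50.4→50, 41 − 12.3 = 28.7→29, 107 − 32.1 = 74.9→75) → #321D4B
40%: (72 − 28.8 = 43.2→43, 41 − 16.4 = 24.6→25, 107 − 42.8 = 64.2→64) → #2B1940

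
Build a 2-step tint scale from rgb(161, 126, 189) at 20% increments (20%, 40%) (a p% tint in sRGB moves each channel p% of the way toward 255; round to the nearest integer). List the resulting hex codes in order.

20%: (161 + 18.8 = 179.8→180, 126 + 25.8 = 151.8→152, 189 + 13.2 = 202.2→202) → #b498ca
40%: (161 + 37.6 = 198.6→199, 126 + 51.6 = 177.6→178, 189 + 26.4 = 215.4→215) → #c7b2d7

#b498ca, #c7b2d7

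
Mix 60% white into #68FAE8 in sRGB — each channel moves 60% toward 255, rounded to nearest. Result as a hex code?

#68FAE8 is rgb(104, 250, 232).
Lerp each channel 60% toward 255:
  R: 104 + 0.6×(255−104) = 104 + 90.6 = 194.6 → 195
  G: 250 + 0.6×(255−250) = 250 + 3 = 253 → 253
  B: 232 + 13.8 = 245.8 → 246
rgb(195, 253, 246) = #C3FDF6.

#C3FDF6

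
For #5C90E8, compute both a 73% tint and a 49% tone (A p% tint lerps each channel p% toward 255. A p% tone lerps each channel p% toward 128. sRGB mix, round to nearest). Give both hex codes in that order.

#5C90E8 is rgb(92, 144, 232).
73% tint:
  R: 92 + 118.99 = 210.99 → 211
  G: 144 + 0.73×(255−144) = 144 + 81.03 = 225.03 → 225
  B: 232 + 0.73×(255−232) = 232 + 16.79 = 248.79 → 249
  → #D3E1F9
49% tone:
  R: 92 + 0.49×(128−92) = 92 + 17.64 = 109.64 → 110
  G: 144 + 0.49×(128−144) = 144 − 7.84 = 136.16 → 136
  B: 232 + 0.49×(128−232) = 232 − 50.96 = 181.04 → 181
  → #6E88B5

#D3E1F9, #6E88B5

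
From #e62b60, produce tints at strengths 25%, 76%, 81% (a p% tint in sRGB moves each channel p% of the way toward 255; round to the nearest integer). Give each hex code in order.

#e62b60 is rgb(230, 43, 96).
25%: (230 + 6.25 = 236.25→236, 43 + 53 = 96→96, 96 + 39.75 = 135.75→136) → #ec6088
76%: (230 + 19 = 249→249, 43 + 161.12 = 204.12→204, 96 + 120.84 = 216.84→217) → #f9ccd9
81%: (230 + 20.25 = 250.25→250, 43 + 171.72 = 214.72→215, 96 + 128.79 = 224.79→225) → #fad7e1

#ec6088, #f9ccd9, #fad7e1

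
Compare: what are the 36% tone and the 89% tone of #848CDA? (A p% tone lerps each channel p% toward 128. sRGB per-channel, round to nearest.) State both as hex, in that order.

#848CDA is rgb(132, 140, 218).
36% tone:
  R: 132 − 1.44 = 130.56 → 131
  G: 140 − 4.32 = 135.68 → 136
  B: 218 − 32.4 = 185.6 → 186
  → #8388BA
89% tone:
  R: 132 + 0.89×(128−132) = 132 − 3.56 = 128.44 → 128
  G: 140 + 0.89×(128−140) = 140 − 10.68 = 129.32 → 129
  B: 218 − 80.1 = 137.9 → 138
  → #80818A

#8388BA, #80818A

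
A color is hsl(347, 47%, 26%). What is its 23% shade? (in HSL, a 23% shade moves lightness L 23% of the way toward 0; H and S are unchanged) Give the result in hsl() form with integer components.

L moves 23% from 26 toward 0: 26 − 5.98 = 20.02 → 20.
H and S are unchanged.

hsl(347, 47%, 20%)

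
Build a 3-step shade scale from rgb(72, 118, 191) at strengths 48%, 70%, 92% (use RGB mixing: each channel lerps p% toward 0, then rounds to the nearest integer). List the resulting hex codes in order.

#253D63, #162339, #06090F

48%: (72 − 34.56 = 37.44→37, 118 − 56.64 = 61.36→61, 191 − 91.68 = 99.32→99) → #253D63
70%: (72 − 50.4 = 21.6→22, 118 − 82.6 = 35.4→35, 191 − 133.7 = 57.3→57) → #162339
92%: (72 − 66.24 = 5.76→6, 118 − 108.56 = 9.44→9, 191 − 175.72 = 15.28→15) → #06090F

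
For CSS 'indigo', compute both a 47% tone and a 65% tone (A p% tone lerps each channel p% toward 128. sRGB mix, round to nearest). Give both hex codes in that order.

#643C81, #6D5381

CSS indigo is rgb(75, 0, 130).
47% tone:
  R: 75 + 0.47×(128−75) = 75 + 24.91 = 99.91 → 100
  G: 0 + 0.47×(128−0) = 0 + 60.16 = 60.16 → 60
  B: 130 + 0.47×(128−130) = 130 − 0.94 = 129.06 → 129
  → #643C81
65% tone:
  R: 75 + 0.65×(128−75) = 75 + 34.45 = 109.45 → 109
  G: 0 + 0.65×(128−0) = 0 + 83.2 = 83.2 → 83
  B: 130 + 0.65×(128−130) = 130 − 1.3 = 128.7 → 129
  → #6D5381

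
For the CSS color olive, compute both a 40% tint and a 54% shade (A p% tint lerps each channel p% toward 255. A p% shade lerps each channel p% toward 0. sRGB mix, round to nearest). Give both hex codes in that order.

CSS olive is rgb(128, 128, 0).
40% tint:
  R: 128 + 0.4×(255−128) = 128 + 50.8 = 178.8 → 179
  G: 128 + 0.4×(255−128) = 128 + 50.8 = 178.8 → 179
  B: 0 + 0.4×(255−0) = 0 + 102 = 102 → 102
  → #B3B366
54% shade:
  R: 128 + 0.54×(0−128) = 128 − 69.12 = 58.88 → 59
  G: 128 − 69.12 = 58.88 → 59
  B: 0 + 0.54×(0−0) = 0 + 0 = 0 → 0
  → #3B3B00

#B3B366, #3B3B00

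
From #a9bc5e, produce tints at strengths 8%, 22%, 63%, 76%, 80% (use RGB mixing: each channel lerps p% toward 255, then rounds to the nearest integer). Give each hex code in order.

#a9bc5e is rgb(169, 188, 94).
8%: (169 + 6.88 = 175.88→176, 188 + 5.36 = 193.36→193, 94 + 12.88 = 106.88→107) → #b0c16b
22%: (169 + 18.92 = 187.92→188, 188 + 14.74 = 202.74→203, 94 + 35.42 = 129.42→129) → #bccb81
63%: (169 + 54.18 = 223.18→223, 188 + 42.21 = 230.21→230, 94 + 101.43 = 195.43→195) → #dfe6c3
76%: (169 + 65.36 = 234.36→234, 188 + 50.92 = 238.92→239, 94 + 122.36 = 216.36→216) → #eaefd8
80%: (169 + 68.8 = 237.8→238, 188 + 53.6 = 241.6→242, 94 + 128.8 = 222.8→223) → #eef2df

#b0c16b, #bccb81, #dfe6c3, #eaefd8, #eef2df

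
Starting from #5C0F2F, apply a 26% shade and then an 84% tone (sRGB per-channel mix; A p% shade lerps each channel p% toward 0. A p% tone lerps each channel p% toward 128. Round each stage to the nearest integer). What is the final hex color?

#766D71

#5C0F2F is rgb(92, 15, 47).
Per channel, c → c + 0.26(0 − c):
  R: 92 − 23.92 = 68.08 → 68
  G: 15 + 0.26×(0−15) = 15 − 3.9 = 11.1 → 11
  B: 47 + 0.26×(0−47) = 47 − 12.22 = 34.78 → 35
After the shade: rgb(68, 11, 35) = #440B23.
Per channel, c → c + 0.84(128 − c):
  R: 68 + 0.84×(128−68) = 68 + 50.4 = 118.4 → 118
  G: 11 + 98.28 = 109.28 → 109
  B: 35 + 0.84×(128−35) = 35 + 78.12 = 113.12 → 113
rgb(118, 109, 113) = #766D71.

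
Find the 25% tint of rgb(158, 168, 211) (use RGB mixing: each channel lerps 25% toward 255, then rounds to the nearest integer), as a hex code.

#B6BEDE

A 25% tint moves each channel 25% toward 255:
  R: 158 + 0.25×(255−158) = 158 + 24.25 = 182.25 → 182
  G: 168 + 21.75 = 189.75 → 190
  B: 211 + 11 = 222 → 222
rgb(182, 190, 222) = #B6BEDE.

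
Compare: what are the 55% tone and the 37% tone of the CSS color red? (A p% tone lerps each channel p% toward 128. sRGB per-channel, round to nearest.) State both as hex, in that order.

CSS red is rgb(255, 0, 0).
55% tone:
  R: 255 + 0.55×(128−255) = 255 − 69.85 = 185.15 → 185
  G: 0 + 70.4 = 70.4 → 70
  B: 0 + 0.55×(128−0) = 0 + 70.4 = 70.4 → 70
  → #B94646
37% tone:
  R: 255 − 46.99 = 208.01 → 208
  G: 0 + 0.37×(128−0) = 0 + 47.36 = 47.36 → 47
  B: 0 + 0.37×(128−0) = 0 + 47.36 = 47.36 → 47
  → #D02F2F

#B94646, #D02F2F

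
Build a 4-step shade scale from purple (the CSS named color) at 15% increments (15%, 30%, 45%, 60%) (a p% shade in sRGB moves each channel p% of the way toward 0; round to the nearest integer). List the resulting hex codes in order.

CSS purple is rgb(128, 0, 128).
15%: (128 − 19.2 = 108.8→109, 0→0, 128 − 19.2 = 108.8→109) → #6d006d
30%: (128 − 38.4 = 89.6→90, 0→0, 128 − 38.4 = 89.6→90) → #5a005a
45%: (128 − 57.6 = 70.4→70, 0→0, 128 − 57.6 = 70.4→70) → #460046
60%: (128 − 76.8 = 51.2→51, 0→0, 128 − 76.8 = 51.2→51) → #330033

#6d006d, #5a005a, #460046, #330033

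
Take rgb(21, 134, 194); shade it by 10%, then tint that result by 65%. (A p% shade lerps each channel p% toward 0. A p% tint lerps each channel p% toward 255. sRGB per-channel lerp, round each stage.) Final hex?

Per channel, c → c + 0.1(0 − c):
  R: 21 + 0.1×(0−21) = 21 − 2.1 = 18.9 → 19
  G: 134 + 0.1×(0−134) = 134 − 13.4 = 120.6 → 121
  B: 194 + 0.1×(0−194) = 194 − 19.4 = 174.6 → 175
After the shade: rgb(19, 121, 175) = #1379af.
Lerp each channel 65% toward 255:
  R: 19 + 0.65×(255−19) = 19 + 153.4 = 172.4 → 172
  G: 121 + 0.65×(255−121) = 121 + 87.1 = 208.1 → 208
  B: 175 + 52 = 227 → 227
rgb(172, 208, 227) = #acd0e3.

#acd0e3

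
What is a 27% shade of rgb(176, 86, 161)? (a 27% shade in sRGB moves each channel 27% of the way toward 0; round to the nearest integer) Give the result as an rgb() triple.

Per channel, c → c + 0.27(0 − c):
  R: 176 + 0.27×(0−176) = 176 − 47.52 = 128.48 → 128
  G: 86 + 0.27×(0−86) = 86 − 23.22 = 62.78 → 63
  B: 161 − 43.47 = 117.53 → 118

rgb(128, 63, 118)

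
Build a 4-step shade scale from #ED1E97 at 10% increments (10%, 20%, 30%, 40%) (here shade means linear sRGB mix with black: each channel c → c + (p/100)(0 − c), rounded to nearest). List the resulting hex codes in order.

#ED1E97 is rgb(237, 30, 151).
10%: (237 − 23.7 = 213.3→213, 30 − 3 = 27→27, 151 − 15.1 = 135.9→136) → #D51B88
20%: (237 − 47.4 = 189.6→190, 30 − 6 = 24→24, 151 − 30.2 = 120.8→121) → #BE1879
30%: (237 − 71.1 = 165.9→166, 30 − 9 = 21→21, 151 − 45.3 = 105.7→106) → #A6156A
40%: (237 − 94.8 = 142.2→142, 30 − 12 = 18→18, 151 − 60.4 = 90.6→91) → #8E125B

#D51B88, #BE1879, #A6156A, #8E125B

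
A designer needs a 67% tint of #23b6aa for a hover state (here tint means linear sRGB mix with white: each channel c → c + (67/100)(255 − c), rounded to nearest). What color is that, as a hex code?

#23b6aa is rgb(35, 182, 170).
A 67% tint moves each channel 67% toward 255:
  R: 35 + 0.67×(255−35) = 35 + 147.4 = 182.4 → 182
  G: 182 + 0.67×(255−182) = 182 + 48.91 = 230.91 → 231
  B: 170 + 56.95 = 226.95 → 227
rgb(182, 231, 227) = #b6e7e3.

#b6e7e3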